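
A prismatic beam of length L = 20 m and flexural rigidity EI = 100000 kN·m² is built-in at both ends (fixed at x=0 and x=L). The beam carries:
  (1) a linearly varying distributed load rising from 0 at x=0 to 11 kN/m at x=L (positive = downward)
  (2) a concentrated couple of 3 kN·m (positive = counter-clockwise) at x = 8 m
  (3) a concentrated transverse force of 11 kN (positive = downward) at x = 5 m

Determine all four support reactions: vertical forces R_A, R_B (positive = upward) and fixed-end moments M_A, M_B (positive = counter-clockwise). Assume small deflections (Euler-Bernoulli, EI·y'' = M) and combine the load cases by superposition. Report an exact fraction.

Load 1 — triangular load w₀=11 kN/m (0→w₀ over full span):
  R_A = 3w₀L/20 = 3·11·20/20 = 33 kN
  M_A = w₀L²/30 = 11·20²/30 = 440/3 kN·m
  R_B = 7w₀L/20 = 7·11·20/20 = 77 kN
  M_B = -w₀L²/20 = -11·20²/20 = -220 kN·m
Load 2 — applied couple M₀=3 kN·m at a=8 m (b=L-a=12):
  R_A = 6M₀ab/L³ = 6·3·8·12/20³ = 27/125 kN
  M_A = M₀b(2a-b)/L² = 3·12·(2·8-12)/20² = 9/25 kN·m
  R_B = -6M₀ab/L³ = -6·3·8·12/20³ = -27/125 kN
  M_B = M₀a(2b-a)/L² = 3·8·(2·12-8)/20² = 24/25 kN·m
Load 3 — point force P=11 kN at a=5 m (b=L-a=15):
  R_A = Pb²(3a+b)/L³ = 11·15²·(3·5+15)/20³ = 297/32 kN
  M_A = Pab²/L² = 11·5·15²/20² = 495/16 kN·m
  R_B = Pa²(a+3b)/L³ = 11·5²·(5+3·15)/20³ = 55/32 kN
  M_B = -Pa²b/L² = -11·5²·15/20² = -165/16 kN·m
Superposition: R_A = 169989/4000 kN, M_A = 213557/1200 kN·m, R_B = 314011/4000 kN, M_B = -91741/400 kN·m

R_A = 169989/4000 kN, M_A = 213557/1200 kN·m, R_B = 314011/4000 kN, M_B = -91741/400 kN·m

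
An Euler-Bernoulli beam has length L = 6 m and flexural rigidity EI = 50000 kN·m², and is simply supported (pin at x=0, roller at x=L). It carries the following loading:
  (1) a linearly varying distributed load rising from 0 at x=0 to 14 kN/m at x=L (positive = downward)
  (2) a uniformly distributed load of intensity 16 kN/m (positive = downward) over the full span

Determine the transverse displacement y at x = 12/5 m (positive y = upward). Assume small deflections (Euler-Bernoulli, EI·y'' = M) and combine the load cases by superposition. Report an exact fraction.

Load 1 — triangular load w₀=14 kN/m (0→w₀ over full span):
  y_1 = -w₀x(7L⁴-10L²x²+3x⁴)/(360LEI) = -14·(12/5)·(7·6⁴-10·6²·(12/5)²+3·(12/5)⁴)/(360·6·50000) = -215649/97656250 m
Load 2 — uniform load w=16 kN/m over full span:
  y_2 = -wx(L³-2Lx²+x³)/(24EI) = -16·(12/5)·(6³-2·6·(12/5)²+(12/5)³)/(24·50000) = -10044/1953125 m
Superposition: y = Σ y_i = -717849/97656250 m ≈ -0.007351 m

y(12/5) = -717849/97656250 m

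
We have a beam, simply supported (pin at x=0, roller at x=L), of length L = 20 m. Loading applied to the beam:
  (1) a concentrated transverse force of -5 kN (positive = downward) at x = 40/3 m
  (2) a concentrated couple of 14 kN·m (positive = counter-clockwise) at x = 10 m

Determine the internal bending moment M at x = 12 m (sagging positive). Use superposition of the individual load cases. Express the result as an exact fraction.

M(12) = -128/5 kN·m

Load 1 — point force P=-5 kN at a=40/3 m (b=L-a=20/3):
  M_1 = Pbx/L  [x≤a] = (-5)·(20/3)·12/20 = -20 kN·m
Load 2 — applied couple M₀=14 kN·m at a=10 m (b=L-a=10):
  M_2 = M₀x/L - M₀  [x>a] = 14·12/20 - 14 = -28/5 kN·m
Superposition: M = Σ M_i = -128/5 kN·m ≈ -25.600000 kN·m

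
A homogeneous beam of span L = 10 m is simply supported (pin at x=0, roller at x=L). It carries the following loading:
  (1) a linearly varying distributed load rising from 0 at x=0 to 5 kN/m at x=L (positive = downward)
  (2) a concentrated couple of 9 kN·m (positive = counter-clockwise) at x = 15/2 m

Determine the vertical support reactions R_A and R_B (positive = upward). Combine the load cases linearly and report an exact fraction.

R_A = 277/30 kN, R_B = 473/30 kN

Load 1 — triangular load w₀=5 kN/m (0→w₀ over full span):
  R_A = w₀L/6 = 5·10/6 = 25/3 kN
  R_B = w₀L/3 = 5·10/3 = 50/3 kN
Load 2 — applied couple M₀=9 kN·m at a=15/2 m (b=L-a=5/2):
  R_A = M₀/L = 9/10 kN
  R_B = -M₀/L = -9/10 kN
Superposition: R_A = 277/30 kN, R_B = 473/30 kN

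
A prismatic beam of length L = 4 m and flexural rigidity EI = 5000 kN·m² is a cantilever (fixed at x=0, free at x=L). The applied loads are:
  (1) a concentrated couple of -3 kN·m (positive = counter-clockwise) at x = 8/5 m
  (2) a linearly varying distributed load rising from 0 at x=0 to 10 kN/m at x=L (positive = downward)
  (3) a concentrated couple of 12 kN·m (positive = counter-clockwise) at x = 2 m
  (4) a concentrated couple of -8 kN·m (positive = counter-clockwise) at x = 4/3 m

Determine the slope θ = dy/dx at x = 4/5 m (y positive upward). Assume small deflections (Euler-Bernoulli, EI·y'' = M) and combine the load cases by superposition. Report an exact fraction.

θ(4/5) = -3329/468750 rad

Load 1 — applied couple M₀=-3 kN·m at a=8/5 m (b=L-a=12/5):
  θ_1 = M₀x/EI  [x≤a] = (-3)·(4/5)/5000 = -3/6250 rad
Load 2 — triangular load w₀=10 kN/m (0→w₀ over full span):
  θ_2 = (w₀Lx²/4-w₀L²x/3-w₀x⁴/(24L))/EI = (10·4·(4/5)²/4-10·4²·(4/5)/3-10·(4/5)⁴/(24·4))/5000 = -1702/234375 rad
Load 3 — applied couple M₀=12 kN·m at a=2 m (b=L-a=2):
  θ_3 = M₀x/EI  [x≤a] = 12·(4/5)/5000 = 6/3125 rad
Load 4 — applied couple M₀=-8 kN·m at a=4/3 m (b=L-a=8/3):
  θ_4 = M₀x/EI  [x≤a] = (-8)·(4/5)/5000 = -4/3125 rad
Superposition: θ = Σ θ_i = -3329/468750 rad ≈ -0.007102 rad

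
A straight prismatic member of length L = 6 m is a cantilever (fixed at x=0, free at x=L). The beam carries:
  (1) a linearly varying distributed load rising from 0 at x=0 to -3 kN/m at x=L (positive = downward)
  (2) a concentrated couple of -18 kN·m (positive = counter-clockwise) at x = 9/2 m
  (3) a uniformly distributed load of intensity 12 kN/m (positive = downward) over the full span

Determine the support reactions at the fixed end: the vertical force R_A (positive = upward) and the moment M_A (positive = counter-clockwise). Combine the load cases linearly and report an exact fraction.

Load 1 — triangular load w₀=-3 kN/m (0→w₀ over full span):
  R_A = w₀L/2 = (-3)·6/2 = -9 kN
  M_A = w₀L²/3 = (-3)·6²/3 = -36 kN·m
Load 2 — applied couple M₀=-18 kN·m at a=9/2 m (b=L-a=3/2):
  R_A = 0 kN
  M_A = -M₀ = -(-18) = 18 kN·m
Load 3 — uniform load w=12 kN/m over full span:
  R_A = wL = 12·6 = 72 kN
  M_A = wL²/2 = 12·6²/2 = 216 kN·m
Superposition: R_A = 63 kN, M_A = 198 kN·m

R_A = 63 kN, M_A = 198 kN·m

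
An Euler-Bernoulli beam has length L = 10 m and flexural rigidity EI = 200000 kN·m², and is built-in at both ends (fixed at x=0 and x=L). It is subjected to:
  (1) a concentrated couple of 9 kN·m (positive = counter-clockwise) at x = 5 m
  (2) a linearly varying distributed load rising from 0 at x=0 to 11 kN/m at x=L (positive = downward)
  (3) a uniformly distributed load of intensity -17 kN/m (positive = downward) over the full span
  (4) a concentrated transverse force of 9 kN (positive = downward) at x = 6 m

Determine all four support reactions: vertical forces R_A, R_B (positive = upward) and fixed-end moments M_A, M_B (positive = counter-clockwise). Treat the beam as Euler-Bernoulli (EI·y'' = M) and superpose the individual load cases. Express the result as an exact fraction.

R_A = -31991/500 kN, M_A = -9411/100 kN·m, R_B = -21009/500 kN, M_B = 22787/300 kN·m

Load 1 — applied couple M₀=9 kN·m at a=5 m (b=L-a=5):
  R_A = 6M₀ab/L³ = 6·9·5·5/10³ = 27/20 kN
  M_A = M₀b(2a-b)/L² = 9·5·(2·5-5)/10² = 9/4 kN·m
  R_B = -6M₀ab/L³ = -6·9·5·5/10³ = -27/20 kN
  M_B = M₀a(2b-a)/L² = 9·5·(2·5-5)/10² = 9/4 kN·m
Load 2 — triangular load w₀=11 kN/m (0→w₀ over full span):
  R_A = 3w₀L/20 = 3·11·10/20 = 33/2 kN
  M_A = w₀L²/30 = 11·10²/30 = 110/3 kN·m
  R_B = 7w₀L/20 = 7·11·10/20 = 77/2 kN
  M_B = -w₀L²/20 = -11·10²/20 = -55 kN·m
Load 3 — uniform load w=-17 kN/m over full span:
  R_A = wL/2 = (-17)·10/2 = -85 kN
  M_A = wL²/12 = (-17)·10²/12 = -425/3 kN·m
  R_B = wL/2 = (-17)·10/2 = -85 kN
  M_B = -wL²/12 = -(-17)·10²/12 = 425/3 kN·m
Load 4 — point force P=9 kN at a=6 m (b=L-a=4):
  R_A = Pb²(3a+b)/L³ = 9·4²·(3·6+4)/10³ = 396/125 kN
  M_A = Pab²/L² = 9·6·4²/10² = 216/25 kN·m
  R_B = Pa²(a+3b)/L³ = 9·6²·(6+3·4)/10³ = 729/125 kN
  M_B = -Pa²b/L² = -9·6²·4/10² = -324/25 kN·m
Superposition: R_A = -31991/500 kN, M_A = -9411/100 kN·m, R_B = -21009/500 kN, M_B = 22787/300 kN·m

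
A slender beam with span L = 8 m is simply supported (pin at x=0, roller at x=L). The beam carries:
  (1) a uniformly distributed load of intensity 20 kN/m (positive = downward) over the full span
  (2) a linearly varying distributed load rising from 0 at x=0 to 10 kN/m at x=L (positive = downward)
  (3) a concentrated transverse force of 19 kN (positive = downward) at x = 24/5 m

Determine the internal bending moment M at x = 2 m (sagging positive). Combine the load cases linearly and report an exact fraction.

M(2) = 801/5 kN·m

Load 1 — uniform load w=20 kN/m over full span:
  M_1 = wx(L-x)/2 = 20·2·(8-2)/2 = 120 kN·m
Load 2 — triangular load w₀=10 kN/m (0→w₀ over full span):
  M_2 = w₀Lx/6 - w₀x³/(6L) = 10·8·2/6 - 10·2³/(6·8) = 25 kN·m
Load 3 — point force P=19 kN at a=24/5 m (b=L-a=16/5):
  M_3 = Pbx/L  [x≤a] = 19·(16/5)·2/8 = 76/5 kN·m
Superposition: M = Σ M_i = 801/5 kN·m ≈ 160.200000 kN·m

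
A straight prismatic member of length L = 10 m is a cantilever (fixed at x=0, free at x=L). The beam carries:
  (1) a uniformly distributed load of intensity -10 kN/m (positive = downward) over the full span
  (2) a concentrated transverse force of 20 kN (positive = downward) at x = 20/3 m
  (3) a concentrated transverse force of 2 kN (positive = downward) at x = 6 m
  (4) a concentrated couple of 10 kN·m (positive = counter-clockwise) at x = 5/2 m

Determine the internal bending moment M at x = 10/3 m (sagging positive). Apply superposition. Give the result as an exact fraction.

Load 1 — uniform load w=-10 kN/m over full span:
  M_1 = -w(L-x)²/2 = -(-10)·(10-(10/3))²/2 = 2000/9 kN·m
Load 2 — point force P=20 kN at a=20/3 m (b=L-a=10/3):
  M_2 = -P(a-x)  [x≤a] = -20·((20/3)-(10/3)) = -200/3 kN·m
Load 3 — point force P=2 kN at a=6 m (b=L-a=4):
  M_3 = -P(a-x)  [x≤a] = -2·(6-(10/3)) = -16/3 kN·m
Load 4 — applied couple M₀=10 kN·m at a=5/2 m (b=L-a=15/2):
  M_4 = 0  [x>a] = 0 kN·m
Superposition: M = Σ M_i = 1352/9 kN·m ≈ 150.222222 kN·m

M(10/3) = 1352/9 kN·m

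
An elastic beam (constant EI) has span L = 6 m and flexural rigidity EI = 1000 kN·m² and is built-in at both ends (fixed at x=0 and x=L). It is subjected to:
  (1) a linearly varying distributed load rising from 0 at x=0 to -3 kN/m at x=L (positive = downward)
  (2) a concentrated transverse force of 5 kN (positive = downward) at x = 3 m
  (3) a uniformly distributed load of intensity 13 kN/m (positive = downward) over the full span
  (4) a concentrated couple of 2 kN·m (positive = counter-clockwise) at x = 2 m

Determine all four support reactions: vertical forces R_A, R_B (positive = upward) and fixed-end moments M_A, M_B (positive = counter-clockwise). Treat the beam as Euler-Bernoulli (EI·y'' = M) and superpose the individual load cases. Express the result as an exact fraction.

R_A = 1766/45 kN, M_A = 783/20 kN·m, R_B = 1564/45 kN, M_B = -2201/60 kN·m

Load 1 — triangular load w₀=-3 kN/m (0→w₀ over full span):
  R_A = 3w₀L/20 = 3·(-3)·6/20 = -27/10 kN
  M_A = w₀L²/30 = (-3)·6²/30 = -18/5 kN·m
  R_B = 7w₀L/20 = 7·(-3)·6/20 = -63/10 kN
  M_B = -w₀L²/20 = -(-3)·6²/20 = 27/5 kN·m
Load 2 — point force P=5 kN at a=3 m (b=L-a=3):
  R_A = Pb²(3a+b)/L³ = 5·3²·(3·3+3)/6³ = 5/2 kN
  M_A = Pab²/L² = 5·3·3²/6² = 15/4 kN·m
  R_B = Pa²(a+3b)/L³ = 5·3²·(3+3·3)/6³ = 5/2 kN
  M_B = -Pa²b/L² = -5·3²·3/6² = -15/4 kN·m
Load 3 — uniform load w=13 kN/m over full span:
  R_A = wL/2 = 13·6/2 = 39 kN
  M_A = wL²/12 = 13·6²/12 = 39 kN·m
  R_B = wL/2 = 13·6/2 = 39 kN
  M_B = -wL²/12 = -13·6²/12 = -39 kN·m
Load 4 — applied couple M₀=2 kN·m at a=2 m (b=L-a=4):
  R_A = 6M₀ab/L³ = 6·2·2·4/6³ = 4/9 kN
  M_A = M₀b(2a-b)/L² = 2·4·(2·2-4)/6² = 0 kN·m
  R_B = -6M₀ab/L³ = -6·2·2·4/6³ = -4/9 kN
  M_B = M₀a(2b-a)/L² = 2·2·(2·4-2)/6² = 2/3 kN·m
Superposition: R_A = 1766/45 kN, M_A = 783/20 kN·m, R_B = 1564/45 kN, M_B = -2201/60 kN·m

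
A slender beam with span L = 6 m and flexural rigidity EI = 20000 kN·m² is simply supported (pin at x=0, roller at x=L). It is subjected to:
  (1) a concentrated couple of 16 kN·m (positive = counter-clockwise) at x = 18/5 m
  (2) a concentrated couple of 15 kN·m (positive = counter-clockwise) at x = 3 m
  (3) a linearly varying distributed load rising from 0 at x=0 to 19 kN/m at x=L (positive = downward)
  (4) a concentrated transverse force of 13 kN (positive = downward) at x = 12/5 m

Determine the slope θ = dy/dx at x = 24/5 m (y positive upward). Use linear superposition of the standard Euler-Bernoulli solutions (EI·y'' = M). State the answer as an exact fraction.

Load 1 — applied couple M₀=16 kN·m at a=18/5 m (b=L-a=12/5):
  θ_1 = (M₀x²/(2L)-M₀(x-a)+C₁)/EI  [x>a] with C₁=M₀(3b²-L²)/(6L)=-208/25 = (16·(24/5)²/(2·6)-16·((24/5)-(18/5))+(-208/25))/20000 = 1/6250 rad
Load 2 — applied couple M₀=15 kN·m at a=3 m (b=L-a=3):
  θ_2 = (M₀x²/(2L)-M₀(x-a)+C₁)/EI  [x>a] with C₁=M₀(3b²-L²)/(6L)=-15/4 = (15·(24/5)²/(2·6)-15·((24/5)-3)+(-15/4))/20000 = -39/400000 rad
Load 3 — triangular load w₀=19 kN/m (0→w₀ over full span):
  θ_3 = -w₀(7L⁴-30L²x²+15x⁴)/(360LEI) = -19·(7·6⁴-30·6²·(24/5)²+15·(24/5)⁴)/(360·6·20000) = 43149/12500000 rad
Load 4 — point force P=13 kN at a=12/5 m (b=L-a=18/5):
  θ_4 = -Pa(2L²-6Lx+3x²+a²)/(6LEI)  [x>a] = -13·(12/5)·(2·6²-6·6·(24/5)+3·(24/5)²+(12/5)²)/(6·6·20000) = 351/312500 rad
Superposition: θ = Σ θ_i = 231881/50000000 rad ≈ 0.004638 rad

θ(24/5) = 231881/50000000 rad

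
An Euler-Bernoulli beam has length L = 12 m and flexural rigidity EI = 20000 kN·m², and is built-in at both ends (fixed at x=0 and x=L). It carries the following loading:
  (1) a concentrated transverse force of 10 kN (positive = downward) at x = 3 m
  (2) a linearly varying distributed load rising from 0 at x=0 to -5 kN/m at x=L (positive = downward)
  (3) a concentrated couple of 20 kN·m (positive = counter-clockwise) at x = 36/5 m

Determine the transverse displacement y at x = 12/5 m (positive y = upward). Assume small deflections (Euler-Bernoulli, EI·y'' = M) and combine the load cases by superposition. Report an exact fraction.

y(12/5) = 20619/62500000 m

Load 1 — point force P=10 kN at a=3 m (b=L-a=9):
  y_1 = -Pb²x²(3aL-(3a+b)x)/(6L³EI)  [x≤a] = -10·9²·(12/5)²·(3·3·12-(3·3+9)·(12/5))/(6·12³·20000) = -729/500000 m
Load 2 — triangular load w₀=-5 kN/m (0→w₀ over full span):
  y_2 = -w₀x²(L-x)²(x+2L)/(120LEI) = -(-5)·(12/5)²·(12-(12/5))²·((12/5)+2·12)/(120·12·20000) = 4752/1953125 m
Load 3 — applied couple M₀=20 kN·m at a=36/5 m (b=L-a=24/5):
  y_3 = (R_Ax³/6 - M_Ax²/2)/EI  [x≤a] with R_A=12/5, M_A=32/5 = ((12/5)·(12/5)³/6 - (32/5)·(12/5)²/2)/20000 = -252/390625 m
Superposition: y = Σ y_i = 20619/62500000 m ≈ 0.000330 m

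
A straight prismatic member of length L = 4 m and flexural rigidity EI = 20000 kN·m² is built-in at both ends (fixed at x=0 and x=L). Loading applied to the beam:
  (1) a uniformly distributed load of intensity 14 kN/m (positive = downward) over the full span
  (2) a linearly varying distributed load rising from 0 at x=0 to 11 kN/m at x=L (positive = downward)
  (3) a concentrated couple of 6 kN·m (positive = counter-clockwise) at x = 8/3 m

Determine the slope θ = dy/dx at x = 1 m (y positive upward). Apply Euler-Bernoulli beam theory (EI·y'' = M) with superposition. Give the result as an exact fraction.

θ(1) = -1709/3200000 rad

Load 1 — uniform load w=14 kN/m over full span:
  θ_1 = -wx(L-x)(L-2x)/(12EI) = -14·1·(4-1)·(4-2·1)/(12·20000) = -7/20000 rad
Load 2 — triangular load w₀=11 kN/m (0→w₀ over full span):
  θ_2 = -w₀(2x(L-x)(L-2x)(x+2L)+x²(L-x)²)/(120LEI) = -11·(2·1·(4-1)·(4-2·1)·(1+2·4)+1²·(4-1)²)/(120·4·20000) = -429/3200000 rad
Load 3 — applied couple M₀=6 kN·m at a=8/3 m (b=L-a=4/3):
  θ_3 = (R_Ax²/2 - M_Ax)/EI  [x≤a] with R_A=2, M_A=2 = (2·1²/2 - 2·1)/20000 = -1/20000 rad
Superposition: θ = Σ θ_i = -1709/3200000 rad ≈ -0.000534 rad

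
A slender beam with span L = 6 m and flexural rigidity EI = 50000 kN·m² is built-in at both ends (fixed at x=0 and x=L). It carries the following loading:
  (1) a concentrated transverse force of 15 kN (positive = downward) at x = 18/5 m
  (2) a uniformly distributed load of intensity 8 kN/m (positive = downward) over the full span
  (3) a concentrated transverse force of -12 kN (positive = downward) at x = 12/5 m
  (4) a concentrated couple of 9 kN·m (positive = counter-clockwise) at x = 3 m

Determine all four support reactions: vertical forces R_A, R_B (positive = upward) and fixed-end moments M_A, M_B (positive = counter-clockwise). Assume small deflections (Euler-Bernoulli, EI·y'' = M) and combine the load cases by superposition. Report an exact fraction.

R_A = 11877/500 kN, M_A = 12261/500 kN·m, R_B = 13623/500 kN, M_B = -13899/500 kN·m

Load 1 — point force P=15 kN at a=18/5 m (b=L-a=12/5):
  R_A = Pb²(3a+b)/L³ = 15·(12/5)²·(3·(18/5)+(12/5))/6³ = 132/25 kN
  M_A = Pab²/L² = 15·(18/5)·(12/5)²/6² = 216/25 kN·m
  R_B = Pa²(a+3b)/L³ = 15·(18/5)²·((18/5)+3·(12/5))/6³ = 243/25 kN
  M_B = -Pa²b/L² = -15·(18/5)²·(12/5)/6² = -324/25 kN·m
Load 2 — uniform load w=8 kN/m over full span:
  R_A = wL/2 = 8·6/2 = 24 kN
  M_A = wL²/12 = 8·6²/12 = 24 kN·m
  R_B = wL/2 = 8·6/2 = 24 kN
  M_B = -wL²/12 = -8·6²/12 = -24 kN·m
Load 3 — point force P=-12 kN at a=12/5 m (b=L-a=18/5):
  R_A = Pb²(3a+b)/L³ = (-12)·(18/5)²·(3·(12/5)+(18/5))/6³ = -972/125 kN
  M_A = Pab²/L² = (-12)·(12/5)·(18/5)²/6² = -1296/125 kN·m
  R_B = Pa²(a+3b)/L³ = (-12)·(12/5)²·((12/5)+3·(18/5))/6³ = -528/125 kN
  M_B = -Pa²b/L² = -(-12)·(12/5)²·(18/5)/6² = 864/125 kN·m
Load 4 — applied couple M₀=9 kN·m at a=3 m (b=L-a=3):
  R_A = 6M₀ab/L³ = 6·9·3·3/6³ = 9/4 kN
  M_A = M₀b(2a-b)/L² = 9·3·(2·3-3)/6² = 9/4 kN·m
  R_B = -6M₀ab/L³ = -6·9·3·3/6³ = -9/4 kN
  M_B = M₀a(2b-a)/L² = 9·3·(2·3-3)/6² = 9/4 kN·m
Superposition: R_A = 11877/500 kN, M_A = 12261/500 kN·m, R_B = 13623/500 kN, M_B = -13899/500 kN·m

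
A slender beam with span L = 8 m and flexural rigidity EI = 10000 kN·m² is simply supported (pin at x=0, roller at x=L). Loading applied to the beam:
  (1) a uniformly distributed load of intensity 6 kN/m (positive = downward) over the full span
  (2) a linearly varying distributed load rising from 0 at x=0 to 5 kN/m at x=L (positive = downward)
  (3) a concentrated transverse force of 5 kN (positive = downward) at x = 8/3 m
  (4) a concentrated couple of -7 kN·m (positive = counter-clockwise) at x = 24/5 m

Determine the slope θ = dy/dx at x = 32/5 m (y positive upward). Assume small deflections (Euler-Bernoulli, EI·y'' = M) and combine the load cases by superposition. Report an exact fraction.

Load 1 — uniform load w=6 kN/m over full span:
  θ_1 = -w(L³-6Lx²+4x³)/(24EI) = -6·(8³-6·8·(32/5)²+4·(32/5)³)/(24·10000) = 792/78125 rad
Load 2 — triangular load w₀=5 kN/m (0→w₀ over full span):
  θ_2 = -w₀(7L⁴-30L²x²+15x⁴)/(360LEI) = -5·(7·8⁴-30·8²·(32/5)²+15·(32/5)⁴)/(360·8·10000) = 3028/703125 rad
Load 3 — point force P=5 kN at a=8/3 m (b=L-a=16/3):
  θ_3 = -Pa(2L²-6Lx+3x²+a²)/(6LEI)  [x>a] = -5·(8/3)·(2·8²-6·8·(32/5)+3·(32/5)²+(8/3)²)/(6·8·10000) = 346/253125 rad
Load 4 — applied couple M₀=-7 kN·m at a=24/5 m (b=L-a=16/5):
  θ_4 = (M₀x²/(2L)-M₀(x-a)+C₁)/EI  [x>a] with C₁=M₀(3b²-L²)/(6L)=364/75 = ((-7)·(32/5)²/(2·8)-(-7)·((32/5)-(24/5))+(364/75))/10000 = -7/37500 rad
Superposition: θ = Σ θ_i = 395491/25312500 rad ≈ 0.015624 rad

θ(32/5) = 395491/25312500 rad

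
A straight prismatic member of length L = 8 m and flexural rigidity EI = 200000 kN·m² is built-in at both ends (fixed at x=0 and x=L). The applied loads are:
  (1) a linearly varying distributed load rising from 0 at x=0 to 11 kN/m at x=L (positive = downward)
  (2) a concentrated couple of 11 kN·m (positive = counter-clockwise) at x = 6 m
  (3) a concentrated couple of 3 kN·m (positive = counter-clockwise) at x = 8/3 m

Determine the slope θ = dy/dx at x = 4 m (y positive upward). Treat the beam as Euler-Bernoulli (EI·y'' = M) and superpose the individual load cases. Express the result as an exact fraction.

Load 1 — triangular load w₀=11 kN/m (0→w₀ over full span):
  θ_1 = -w₀(2x(L-x)(L-2x)(x+2L)+x²(L-x)²)/(120LEI) = -11·(2·4·(8-4)·(8-2·4)·(4+2·8)+4²·(8-4)²)/(120·8·200000) = -11/750000 rad
Load 2 — applied couple M₀=11 kN·m at a=6 m (b=L-a=2):
  θ_2 = (R_Ax²/2 - M_Ax)/EI  [x≤a] with R_A=99/64, M_A=55/16 = ((99/64)·4²/2 - (55/16)·4)/200000 = -11/1600000 rad
Load 3 — applied couple M₀=3 kN·m at a=8/3 m (b=L-a=16/3):
  θ_3 = (R_Ax²/2 - M_Ax - M₀(x-a))/EI  [x>a] with R_A=1/2, M_A=0 = ((1/2)·4²/2 - 0·4 - 3·(4-(8/3)))/200000 = 0 rad
Superposition: θ = Σ θ_i = -517/24000000 rad ≈ -0.000022 rad

θ(4) = -517/24000000 rad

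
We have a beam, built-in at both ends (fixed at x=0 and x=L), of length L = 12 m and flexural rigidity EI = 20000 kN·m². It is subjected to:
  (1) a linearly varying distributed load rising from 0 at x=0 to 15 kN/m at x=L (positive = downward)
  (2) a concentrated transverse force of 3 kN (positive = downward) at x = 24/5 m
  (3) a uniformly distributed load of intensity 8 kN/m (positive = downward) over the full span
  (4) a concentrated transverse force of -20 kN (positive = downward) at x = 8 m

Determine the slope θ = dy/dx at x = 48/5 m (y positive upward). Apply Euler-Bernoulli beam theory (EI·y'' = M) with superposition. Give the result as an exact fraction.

θ(48/5) = 53839/5859375 rad

Load 1 — triangular load w₀=15 kN/m (0→w₀ over full span):
  θ_1 = -w₀(2x(L-x)(L-2x)(x+2L)+x²(L-x)²)/(120LEI) = -15·(2·(48/5)·(12-(48/5))·(12-2·(48/5))·((48/5)+2·12)+(48/5)²·(12-(48/5))²)/(120·12·20000) = 432/78125 rad
Load 2 — point force P=3 kN at a=24/5 m (b=L-a=36/5):
  θ_2 = Pa²(L-x)(2bL-(3b+a)(L-x))/(2L³EI)  [x>a] = 3·(24/5)²·(12-(48/5))·(2·(36/5)·12-(3·(36/5)+(24/5))·(12-(48/5)))/(2·12³·20000) = 513/1953125 rad
Load 3 — uniform load w=8 kN/m over full span:
  θ_3 = -wx(L-x)(L-2x)/(12EI) = -8·(48/5)·(12-(48/5))·(12-2·(48/5))/(12·20000) = 432/78125 rad
Load 4 — point force P=-20 kN at a=8 m (b=L-a=4):
  θ_4 = Pa²(L-x)(2bL-(3b+a)(L-x))/(2L³EI)  [x>a] = (-20)·8²·(12-(48/5))·(2·4·12-(3·4+8)·(12-(48/5)))/(2·12³·20000) = -4/1875 rad
Superposition: θ = Σ θ_i = 53839/5859375 rad ≈ 0.009189 rad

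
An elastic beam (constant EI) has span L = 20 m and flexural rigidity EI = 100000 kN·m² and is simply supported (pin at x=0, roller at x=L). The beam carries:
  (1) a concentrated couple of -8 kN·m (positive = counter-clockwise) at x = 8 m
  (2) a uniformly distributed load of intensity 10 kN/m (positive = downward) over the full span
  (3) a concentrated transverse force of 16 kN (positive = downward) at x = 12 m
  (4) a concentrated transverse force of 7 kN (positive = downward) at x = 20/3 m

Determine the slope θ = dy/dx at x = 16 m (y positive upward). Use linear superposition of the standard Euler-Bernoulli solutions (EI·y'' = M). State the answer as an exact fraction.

θ(16) = 157093/5062500 rad

Load 1 — applied couple M₀=-8 kN·m at a=8 m (b=L-a=12):
  θ_1 = (M₀x²/(2L)-M₀(x-a)+C₁)/EI  [x>a] with C₁=M₀(3b²-L²)/(6L)=-32/15 = ((-8)·16²/(2·20)-(-8)·(16-8)+(-32/15))/100000 = 1/9375 rad
Load 2 — uniform load w=10 kN/m over full span:
  θ_2 = -w(L³-6Lx²+4x³)/(24EI) = -10·(20³-6·20·16²+4·16³)/(24·100000) = 33/1250 rad
Load 3 — point force P=16 kN at a=12 m (b=L-a=8):
  θ_3 = -Pa(2L²-6Lx+3x²+a²)/(6LEI)  [x>a] = -16·12·(2·20²-6·20·16+3·16²+12²)/(6·20·100000) = 52/15625 rad
Load 4 — point force P=7 kN at a=20/3 m (b=L-a=40/3):
  θ_4 = -Pa(2L²-6Lx+3x²+a²)/(6LEI)  [x>a] = -7·(20/3)·(2·20²-6·20·16+3·16²+(20/3)²)/(6·20·100000) = 1211/1012500 rad
Superposition: θ = Σ θ_i = 157093/5062500 rad ≈ 0.031031 rad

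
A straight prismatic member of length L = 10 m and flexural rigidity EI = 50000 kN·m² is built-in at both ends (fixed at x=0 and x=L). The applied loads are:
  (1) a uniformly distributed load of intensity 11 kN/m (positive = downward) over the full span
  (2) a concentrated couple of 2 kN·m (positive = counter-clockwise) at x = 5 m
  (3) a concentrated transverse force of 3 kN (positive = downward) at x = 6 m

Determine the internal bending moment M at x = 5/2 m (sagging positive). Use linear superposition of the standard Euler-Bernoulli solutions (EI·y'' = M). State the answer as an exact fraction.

M(5/2) = 6881/600 kN·m

Load 1 — uniform load w=11 kN/m over full span:
  M_1 = wLx/2 - wL²/12 - wx²/2 = 11·10·(5/2)/2 - 11·10²/12 - 11·(5/2)²/2 = 275/24 kN·m
Load 2 — applied couple M₀=2 kN·m at a=5 m (b=L-a=5):
  M_2 = R_Ax - M_A  [x≤a] with R_A=3/10, M_A=1/2 = (3/10)·(5/2) - (1/2) = 1/4 kN·m
Load 3 — point force P=3 kN at a=6 m (b=L-a=4):
  M_3 = Pb²(3a+b)x/L³ - Pab²/L²  [x≤a] = 3·4²·(3·6+4)·(5/2)/10³ - 3·6·4²/10² = -6/25 kN·m
Superposition: M = Σ M_i = 6881/600 kN·m ≈ 11.468333 kN·m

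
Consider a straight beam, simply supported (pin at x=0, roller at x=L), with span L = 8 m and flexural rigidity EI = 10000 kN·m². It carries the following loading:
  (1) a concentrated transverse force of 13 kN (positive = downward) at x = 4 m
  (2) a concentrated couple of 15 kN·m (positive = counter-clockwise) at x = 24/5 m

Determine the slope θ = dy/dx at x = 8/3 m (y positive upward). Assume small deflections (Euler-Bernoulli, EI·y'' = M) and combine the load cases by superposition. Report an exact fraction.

Load 1 — point force P=13 kN at a=4 m (b=L-a=4):
  θ_1 = -Pb(L²-b²-3x²)/(6LEI)  [x≤a] = -13·4·(8²-4²-3·(8/3)²)/(6·8·10000) = -13/4500 rad
Load 2 — applied couple M₀=15 kN·m at a=24/5 m (b=L-a=16/5):
  θ_2 = (M₀x²/(2L)+C₁)/EI  [x≤a] with C₁=M₀(3b²-L²)/(6L)=-52/5 = (15·(8/3)²/(2·8)+(-52/5))/10000 = -7/18750 rad
Superposition: θ = Σ θ_i = -367/112500 rad ≈ -0.003262 rad

θ(8/3) = -367/112500 rad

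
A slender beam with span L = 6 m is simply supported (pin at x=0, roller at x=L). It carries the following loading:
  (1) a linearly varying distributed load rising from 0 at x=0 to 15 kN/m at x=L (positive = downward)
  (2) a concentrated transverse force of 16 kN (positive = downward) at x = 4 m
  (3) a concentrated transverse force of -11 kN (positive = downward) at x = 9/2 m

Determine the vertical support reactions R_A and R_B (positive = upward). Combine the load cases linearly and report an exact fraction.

Load 1 — triangular load w₀=15 kN/m (0→w₀ over full span):
  R_A = w₀L/6 = 15·6/6 = 15 kN
  R_B = w₀L/3 = 15·6/3 = 30 kN
Load 2 — point force P=16 kN at a=4 m (b=L-a=2):
  R_A = Pb/L = 16·2/6 = 16/3 kN
  R_B = Pa/L = 16·4/6 = 32/3 kN
Load 3 — point force P=-11 kN at a=9/2 m (b=L-a=3/2):
  R_A = Pb/L = (-11)·(3/2)/6 = -11/4 kN
  R_B = Pa/L = (-11)·(9/2)/6 = -33/4 kN
Superposition: R_A = 211/12 kN, R_B = 389/12 kN

R_A = 211/12 kN, R_B = 389/12 kN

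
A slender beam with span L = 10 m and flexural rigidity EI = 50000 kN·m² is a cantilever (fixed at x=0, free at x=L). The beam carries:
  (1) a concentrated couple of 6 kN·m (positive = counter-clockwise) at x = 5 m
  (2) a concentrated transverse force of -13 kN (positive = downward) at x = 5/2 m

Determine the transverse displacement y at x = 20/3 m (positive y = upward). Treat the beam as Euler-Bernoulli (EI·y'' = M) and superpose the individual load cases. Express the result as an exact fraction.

Load 1 — applied couple M₀=6 kN·m at a=5 m (b=L-a=5):
  y_1 = M₀a(2x-a)/(2EI)  [x>a] = 6·5·(2·(20/3)-5)/(2·50000) = 1/400 m
Load 2 — point force P=-13 kN at a=5/2 m (b=L-a=15/2):
  y_2 = -Pa²(3x-a)/(6EI)  [x>a] = -(-13)·(5/2)²·(3·(20/3)-(5/2))/(6·50000) = 91/19200 m
Superposition: y = Σ y_i = 139/19200 m ≈ 0.007240 m

y(20/3) = 139/19200 m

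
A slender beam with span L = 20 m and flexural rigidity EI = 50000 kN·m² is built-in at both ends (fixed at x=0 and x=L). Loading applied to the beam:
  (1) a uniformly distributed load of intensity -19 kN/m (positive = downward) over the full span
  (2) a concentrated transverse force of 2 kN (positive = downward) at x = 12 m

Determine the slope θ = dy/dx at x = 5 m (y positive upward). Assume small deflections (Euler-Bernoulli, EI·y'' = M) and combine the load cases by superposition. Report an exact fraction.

θ(5) = 11771/500000 rad

Load 1 — uniform load w=-19 kN/m over full span:
  θ_1 = -wx(L-x)(L-2x)/(12EI) = -(-19)·5·(20-5)·(20-2·5)/(12·50000) = 19/800 rad
Load 2 — point force P=2 kN at a=12 m (b=L-a=8):
  θ_2 = -Pb²x(2aL-(3a+b)x)/(2L³EI)  [x≤a] = -2·8²·5·(2·12·20-(3·12+8)·5)/(2·20³·50000) = -13/62500 rad
Superposition: θ = Σ θ_i = 11771/500000 rad ≈ 0.023542 rad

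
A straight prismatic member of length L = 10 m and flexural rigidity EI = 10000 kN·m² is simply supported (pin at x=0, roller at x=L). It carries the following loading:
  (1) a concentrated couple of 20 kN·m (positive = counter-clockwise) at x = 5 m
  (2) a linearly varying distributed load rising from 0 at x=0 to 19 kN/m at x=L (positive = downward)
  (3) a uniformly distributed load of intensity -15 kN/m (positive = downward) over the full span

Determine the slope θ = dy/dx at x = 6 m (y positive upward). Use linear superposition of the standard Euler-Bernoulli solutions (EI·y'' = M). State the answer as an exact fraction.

Load 1 — applied couple M₀=20 kN·m at a=5 m (b=L-a=5):
  θ_1 = (M₀x²/(2L)-M₀(x-a)+C₁)/EI  [x>a] with C₁=M₀(3b²-L²)/(6L)=-25/3 = (20·6²/(2·10)-20·(6-5)+(-25/3))/10000 = 23/30000 rad
Load 2 — triangular load w₀=19 kN/m (0→w₀ over full span):
  θ_2 = -w₀(7L⁴-30L²x²+15x⁴)/(360LEI) = -19·(7·10⁴-30·10²·6²+15·6⁴)/(360·10·10000) = 551/56250 rad
Load 3 — uniform load w=-15 kN/m over full span:
  θ_3 = -w(L³-6Lx²+4x³)/(24EI) = -(-15)·(10³-6·10·6²+4·6³)/(24·10000) = -37/2000 rad
Superposition: θ = Σ θ_i = -893/112500 rad ≈ -0.007938 rad

θ(6) = -893/112500 rad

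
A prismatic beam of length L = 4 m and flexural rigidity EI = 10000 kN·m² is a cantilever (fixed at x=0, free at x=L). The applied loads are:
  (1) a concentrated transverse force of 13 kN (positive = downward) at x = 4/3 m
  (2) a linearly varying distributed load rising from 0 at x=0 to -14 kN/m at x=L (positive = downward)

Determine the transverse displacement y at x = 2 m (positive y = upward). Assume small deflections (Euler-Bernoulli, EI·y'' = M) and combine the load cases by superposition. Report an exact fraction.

Load 1 — point force P=13 kN at a=4/3 m (b=L-a=8/3):
  y_1 = -Pa²(3x-a)/(6EI)  [x>a] = -13·(4/3)²·(3·2-(4/3))/(6·10000) = -91/50625 m
Load 2 — triangular load w₀=-14 kN/m (0→w₀ over full span):
  y_2 = (w₀Lx³/12-w₀L²x²/6-w₀x⁵/(120L))/EI = ((-14)·4·2³/12-(-14)·4²·2²/6-(-14)·2⁵/(120·4))/10000 = 847/75000 m
Superposition: y = Σ y_i = 19229/2025000 m ≈ 0.009496 m

y(2) = 19229/2025000 m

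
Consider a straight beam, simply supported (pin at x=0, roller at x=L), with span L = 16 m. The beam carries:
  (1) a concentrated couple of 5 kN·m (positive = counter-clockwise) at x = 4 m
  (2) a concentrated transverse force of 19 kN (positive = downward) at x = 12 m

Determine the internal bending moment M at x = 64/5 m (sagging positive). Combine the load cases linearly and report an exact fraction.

M(64/5) = 223/5 kN·m

Load 1 — applied couple M₀=5 kN·m at a=4 m (b=L-a=12):
  M_1 = M₀x/L - M₀  [x>a] = 5·(64/5)/16 - 5 = -1 kN·m
Load 2 — point force P=19 kN at a=12 m (b=L-a=4):
  M_2 = Pa(L-x)/L  [x>a] = 19·12·(16-(64/5))/16 = 228/5 kN·m
Superposition: M = Σ M_i = 223/5 kN·m ≈ 44.600000 kN·m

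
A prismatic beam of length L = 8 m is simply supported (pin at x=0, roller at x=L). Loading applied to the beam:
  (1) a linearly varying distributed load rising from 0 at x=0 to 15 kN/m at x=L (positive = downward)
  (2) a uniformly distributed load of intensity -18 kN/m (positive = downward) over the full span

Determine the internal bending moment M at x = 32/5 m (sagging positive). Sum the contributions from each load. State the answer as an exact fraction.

Load 1 — triangular load w₀=15 kN/m (0→w₀ over full span):
  M_1 = w₀Lx/6 - w₀x³/(6L) = 15·8·(32/5)/6 - 15·(32/5)³/(6·8) = 1152/25 kN·m
Load 2 — uniform load w=-18 kN/m over full span:
  M_2 = wx(L-x)/2 = (-18)·(32/5)·(8-(32/5))/2 = -2304/25 kN·m
Superposition: M = Σ M_i = -1152/25 kN·m ≈ -46.080000 kN·m

M(32/5) = -1152/25 kN·m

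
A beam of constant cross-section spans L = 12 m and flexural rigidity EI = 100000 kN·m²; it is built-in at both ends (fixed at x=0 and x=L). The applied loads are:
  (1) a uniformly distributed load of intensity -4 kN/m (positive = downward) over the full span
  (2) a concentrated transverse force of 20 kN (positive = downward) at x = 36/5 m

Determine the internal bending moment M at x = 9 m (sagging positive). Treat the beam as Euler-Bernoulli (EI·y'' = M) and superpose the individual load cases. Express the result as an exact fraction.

Load 1 — uniform load w=-4 kN/m over full span:
  M_1 = wLx/2 - wL²/12 - wx²/2 = (-4)·12·9/2 - (-4)·12²/12 - (-4)·9²/2 = -6 kN·m
Load 2 — point force P=20 kN at a=36/5 m (b=L-a=24/5):
  M_2 = Pa²(a+3b)(L-x)/L³ - Pa²b/L²  [x>a] = 20·(36/5)²·((36/5)+3·(24/5))·(12-9)/12³ - 20·(36/5)²·(24/5)/12² = 108/25 kN·m
Superposition: M = Σ M_i = -42/25 kN·m ≈ -1.680000 kN·m

M(9) = -42/25 kN·m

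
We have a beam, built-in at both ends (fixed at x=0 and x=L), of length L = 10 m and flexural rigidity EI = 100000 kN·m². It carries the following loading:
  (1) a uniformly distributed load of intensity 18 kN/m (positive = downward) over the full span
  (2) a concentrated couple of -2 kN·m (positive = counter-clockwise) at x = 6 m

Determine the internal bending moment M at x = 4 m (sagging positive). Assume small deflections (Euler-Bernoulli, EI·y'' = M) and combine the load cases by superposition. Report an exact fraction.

Load 1 — uniform load w=18 kN/m over full span:
  M_1 = wLx/2 - wL²/12 - wx²/2 = 18·10·4/2 - 18·10²/12 - 18·4²/2 = 66 kN·m
Load 2 — applied couple M₀=-2 kN·m at a=6 m (b=L-a=4):
  M_2 = R_Ax - M_A  [x≤a] with R_A=-36/125, M_A=-16/25 = (-36/125)·4 - (-16/25) = -64/125 kN·m
Superposition: M = Σ M_i = 8186/125 kN·m ≈ 65.488000 kN·m

M(4) = 8186/125 kN·m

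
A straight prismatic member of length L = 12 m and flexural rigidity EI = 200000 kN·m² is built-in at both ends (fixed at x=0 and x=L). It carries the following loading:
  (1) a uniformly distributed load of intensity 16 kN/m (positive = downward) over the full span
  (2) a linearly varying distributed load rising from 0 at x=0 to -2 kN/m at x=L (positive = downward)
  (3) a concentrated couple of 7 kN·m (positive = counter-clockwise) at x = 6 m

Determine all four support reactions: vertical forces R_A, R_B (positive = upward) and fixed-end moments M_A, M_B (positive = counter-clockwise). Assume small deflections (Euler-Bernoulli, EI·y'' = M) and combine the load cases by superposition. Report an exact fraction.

R_A = 3731/40 kN, M_A = 3683/20 kN·m, R_B = 3469/40 kN, M_B = -3517/20 kN·m

Load 1 — uniform load w=16 kN/m over full span:
  R_A = wL/2 = 16·12/2 = 96 kN
  M_A = wL²/12 = 16·12²/12 = 192 kN·m
  R_B = wL/2 = 16·12/2 = 96 kN
  M_B = -wL²/12 = -16·12²/12 = -192 kN·m
Load 2 — triangular load w₀=-2 kN/m (0→w₀ over full span):
  R_A = 3w₀L/20 = 3·(-2)·12/20 = -18/5 kN
  M_A = w₀L²/30 = (-2)·12²/30 = -48/5 kN·m
  R_B = 7w₀L/20 = 7·(-2)·12/20 = -42/5 kN
  M_B = -w₀L²/20 = -(-2)·12²/20 = 72/5 kN·m
Load 3 — applied couple M₀=7 kN·m at a=6 m (b=L-a=6):
  R_A = 6M₀ab/L³ = 6·7·6·6/12³ = 7/8 kN
  M_A = M₀b(2a-b)/L² = 7·6·(2·6-6)/12² = 7/4 kN·m
  R_B = -6M₀ab/L³ = -6·7·6·6/12³ = -7/8 kN
  M_B = M₀a(2b-a)/L² = 7·6·(2·6-6)/12² = 7/4 kN·m
Superposition: R_A = 3731/40 kN, M_A = 3683/20 kN·m, R_B = 3469/40 kN, M_B = -3517/20 kN·m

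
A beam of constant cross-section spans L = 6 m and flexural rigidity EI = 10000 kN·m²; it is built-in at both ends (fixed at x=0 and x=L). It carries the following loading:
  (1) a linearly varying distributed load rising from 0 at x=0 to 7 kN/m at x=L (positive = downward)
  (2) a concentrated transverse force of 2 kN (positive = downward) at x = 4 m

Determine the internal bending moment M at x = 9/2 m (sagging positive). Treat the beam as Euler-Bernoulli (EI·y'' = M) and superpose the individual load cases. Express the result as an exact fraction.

Load 1 — triangular load w₀=7 kN/m (0→w₀ over full span):
  M_1 = 3w₀Lx/20 - w₀L²/30 - w₀x³/(6L) = 3·7·6·(9/2)/20 - 7·6²/30 - 7·(9/2)³/(6·6) = 357/160 kN·m
Load 2 — point force P=2 kN at a=4 m (b=L-a=2):
  M_2 = Pa²(a+3b)(L-x)/L³ - Pa²b/L²  [x>a] = 2·4²·(4+3·2)·(6-(9/2))/6³ - 2·4²·2/6² = 4/9 kN·m
Superposition: M = Σ M_i = 3853/1440 kN·m ≈ 2.675694 kN·m

M(9/2) = 3853/1440 kN·m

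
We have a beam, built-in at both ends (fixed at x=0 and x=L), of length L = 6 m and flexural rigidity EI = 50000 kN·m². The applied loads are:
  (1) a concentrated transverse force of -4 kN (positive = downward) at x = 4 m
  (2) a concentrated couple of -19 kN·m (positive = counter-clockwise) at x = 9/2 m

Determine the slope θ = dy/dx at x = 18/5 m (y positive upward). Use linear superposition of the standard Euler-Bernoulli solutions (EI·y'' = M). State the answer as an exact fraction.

Load 1 — point force P=-4 kN at a=4 m (b=L-a=2):
  θ_1 = -Pb²x(2aL-(3a+b)x)/(2L³EI)  [x≤a] = -(-4)·2²·(18/5)·(2·4·6-(3·4+2)·(18/5))/(2·6³·50000) = -1/156250 rad
Load 2 — applied couple M₀=-19 kN·m at a=9/2 m (b=L-a=3/2):
  θ_2 = (R_Ax²/2 - M_Ax)/EI  [x≤a] with R_A=-57/16, M_A=-95/16 = ((-57/16)·(18/5)²/2 - (-95/16)·(18/5))/50000 = -171/5000000 rad
Superposition: θ = Σ θ_i = -203/5000000 rad ≈ -0.000041 rad

θ(18/5) = -203/5000000 rad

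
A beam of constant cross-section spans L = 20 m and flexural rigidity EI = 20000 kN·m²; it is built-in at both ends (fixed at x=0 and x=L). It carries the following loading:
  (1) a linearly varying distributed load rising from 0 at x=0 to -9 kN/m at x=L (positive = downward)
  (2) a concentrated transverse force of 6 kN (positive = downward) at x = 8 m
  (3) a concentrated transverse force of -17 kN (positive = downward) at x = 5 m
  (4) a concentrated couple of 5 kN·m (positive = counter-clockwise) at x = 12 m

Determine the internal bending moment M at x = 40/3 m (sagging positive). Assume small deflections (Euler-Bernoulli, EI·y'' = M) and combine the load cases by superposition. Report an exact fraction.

M(40/3) = -227639/3600 kN·m

Load 1 — triangular load w₀=-9 kN/m (0→w₀ over full span):
  M_1 = 3w₀Lx/20 - w₀L²/30 - w₀x³/(6L) = 3·(-9)·20·(40/3)/20 - (-9)·20²/30 - (-9)·(40/3)³/(6·20) = -560/9 kN·m
Load 2 — point force P=6 kN at a=8 m (b=L-a=12):
  M_2 = Pa²(a+3b)(L-x)/L³ - Pa²b/L²  [x>a] = 6·8²·(8+3·12)·(20-(40/3))/20³ - 6·8²·12/20² = 64/25 kN·m
Load 3 — point force P=-17 kN at a=5 m (b=L-a=15):
  M_3 = Pa²(a+3b)(L-x)/L³ - Pa²b/L²  [x>a] = (-17)·5²·(5+3·15)·(20-(40/3))/20³ - (-17)·5²·15/20² = -85/48 kN·m
Load 4 — applied couple M₀=5 kN·m at a=12 m (b=L-a=8):
  M_4 = R_Ax - M_A - M₀  [x>a] with R_A=9/25, M_A=8/5 = (9/25)·(40/3) - (8/5) - 5 = -9/5 kN·m
Superposition: M = Σ M_i = -227639/3600 kN·m ≈ -63.233056 kN·m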